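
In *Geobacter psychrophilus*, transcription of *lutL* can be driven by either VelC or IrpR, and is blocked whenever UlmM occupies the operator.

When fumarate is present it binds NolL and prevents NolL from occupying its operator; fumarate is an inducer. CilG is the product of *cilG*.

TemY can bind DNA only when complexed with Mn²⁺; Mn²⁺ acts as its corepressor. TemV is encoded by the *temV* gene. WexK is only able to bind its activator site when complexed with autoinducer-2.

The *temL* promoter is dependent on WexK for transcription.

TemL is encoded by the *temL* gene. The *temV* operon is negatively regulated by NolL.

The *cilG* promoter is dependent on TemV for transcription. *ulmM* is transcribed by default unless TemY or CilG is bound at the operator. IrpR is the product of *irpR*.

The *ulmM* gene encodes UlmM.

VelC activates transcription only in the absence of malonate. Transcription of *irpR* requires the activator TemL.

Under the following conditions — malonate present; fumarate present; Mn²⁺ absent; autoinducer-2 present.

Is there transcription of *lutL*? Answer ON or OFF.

Mn²⁺ is absent, so TemY is inactive.
Fumarate is present, so NolL is inactive.
With no repressor bound, *temV* is transcribed.
So TemV is produced and active.
No repressor is bound and TemV is active, so *cilG* is transcribed.
So CilG is produced and active.
With repressor CilG bound, *ulmM* is not transcribed.
So UlmM is not produced.
Malonate is present, so VelC is inactive.
Autoinducer-2 is present, so WexK is active.
No repressor is bound and WexK is active, so *temL* is transcribed.
So TemL is produced and active.
No repressor is bound and TemL is active, so *irpR* is transcribed.
So IrpR is produced and active.
Activator IrpR is present, so *lutL* is transcribed.

ON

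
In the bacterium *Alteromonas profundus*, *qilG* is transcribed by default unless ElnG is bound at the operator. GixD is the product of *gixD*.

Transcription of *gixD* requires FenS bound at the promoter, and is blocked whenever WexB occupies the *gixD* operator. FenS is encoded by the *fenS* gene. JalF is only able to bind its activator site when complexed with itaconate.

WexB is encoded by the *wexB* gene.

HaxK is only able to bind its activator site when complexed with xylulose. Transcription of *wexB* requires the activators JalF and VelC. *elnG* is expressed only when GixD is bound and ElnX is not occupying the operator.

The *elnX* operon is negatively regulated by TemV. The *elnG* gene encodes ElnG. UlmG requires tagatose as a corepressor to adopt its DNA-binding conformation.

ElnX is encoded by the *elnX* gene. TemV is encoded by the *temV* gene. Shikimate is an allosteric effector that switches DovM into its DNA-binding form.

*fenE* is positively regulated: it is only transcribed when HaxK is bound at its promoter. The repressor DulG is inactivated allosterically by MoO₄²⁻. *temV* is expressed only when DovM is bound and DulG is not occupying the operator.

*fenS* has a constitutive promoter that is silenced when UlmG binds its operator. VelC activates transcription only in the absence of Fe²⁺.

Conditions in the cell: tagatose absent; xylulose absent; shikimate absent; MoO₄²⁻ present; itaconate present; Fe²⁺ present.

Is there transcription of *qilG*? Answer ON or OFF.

ON

Shikimate is absent, so DovM is inactive.
MoO₄²⁻ is present, so DulG is inactive.
Required activator DovM is absent, so *temV* is not transcribed.
So TemV is not produced.
With no repressor bound, *elnX* is transcribed.
So ElnX is produced and active.
Tagatose is absent, so UlmG is inactive.
With no repressor bound, *fenS* is transcribed.
So FenS is produced and active.
Itaconate is present, so JalF is active.
Fe²⁺ is present, so VelC is inactive.
Required activator VelC is absent, so *wexB* is not transcribed.
So WexB is not produced.
No repressor is bound and FenS is active, so *gixD* is transcribed.
So GixD is produced and active.
With repressor ElnX bound, *elnG* is not transcribed.
So ElnG is not produced.
With no repressor bound, *qilG* is transcribed.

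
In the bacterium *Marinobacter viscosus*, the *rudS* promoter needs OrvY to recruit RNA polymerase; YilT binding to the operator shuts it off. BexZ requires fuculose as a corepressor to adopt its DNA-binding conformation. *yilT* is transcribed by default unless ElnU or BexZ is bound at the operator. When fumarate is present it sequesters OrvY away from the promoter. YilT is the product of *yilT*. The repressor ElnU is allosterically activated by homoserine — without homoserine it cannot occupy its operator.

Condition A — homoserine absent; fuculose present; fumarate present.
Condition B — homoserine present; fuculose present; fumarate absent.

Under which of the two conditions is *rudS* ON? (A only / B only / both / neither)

B only

Condition A:
Homoserine is absent, so ElnU is inactive.
Fuculose is present, so BexZ is active.
With repressor BexZ bound, *yilT* is not transcribed.
So YilT is not produced.
Fumarate is present, so OrvY is inactive.
Required activator OrvY is absent, so *rudS* is not transcribed.
→ *rudS* is OFF in A.
Condition B:
Homoserine is present, so ElnU is active.
Fuculose is present, so BexZ is active.
With repressor ElnU bound, *yilT* is not transcribed.
So YilT is not produced.
Fumarate is absent, so OrvY is active.
No repressor is bound and OrvY is active, so *rudS* is transcribed.
→ *rudS* is ON in B.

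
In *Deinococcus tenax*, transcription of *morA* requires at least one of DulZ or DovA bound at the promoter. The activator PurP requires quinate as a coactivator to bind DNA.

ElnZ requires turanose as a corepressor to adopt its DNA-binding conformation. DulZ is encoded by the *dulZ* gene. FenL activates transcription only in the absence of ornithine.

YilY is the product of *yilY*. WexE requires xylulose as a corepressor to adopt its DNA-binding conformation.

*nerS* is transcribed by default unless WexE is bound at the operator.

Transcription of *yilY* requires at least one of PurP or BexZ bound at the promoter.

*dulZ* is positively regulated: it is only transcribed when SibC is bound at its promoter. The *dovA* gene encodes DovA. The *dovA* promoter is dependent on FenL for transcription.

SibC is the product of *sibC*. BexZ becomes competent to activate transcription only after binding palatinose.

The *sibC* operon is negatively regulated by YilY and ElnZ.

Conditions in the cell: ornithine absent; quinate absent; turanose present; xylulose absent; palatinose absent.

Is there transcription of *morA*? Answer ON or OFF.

ON

Quinate is absent, so PurP is inactive.
Palatinose is absent, so BexZ is inactive.
No activator is available at the *yilY* promoter, so *yilY* is not transcribed.
So YilY is not produced.
Turanose is present, so ElnZ is active.
With repressor ElnZ bound, *sibC* is not transcribed.
So SibC is not produced.
Required activator SibC is absent, so *dulZ* is not transcribed.
So DulZ is not produced.
Ornithine is absent, so FenL is active.
No repressor is bound and FenL is active, so *dovA* is transcribed.
So DovA is produced and active.
Activator DovA is present, so *morA* is transcribed.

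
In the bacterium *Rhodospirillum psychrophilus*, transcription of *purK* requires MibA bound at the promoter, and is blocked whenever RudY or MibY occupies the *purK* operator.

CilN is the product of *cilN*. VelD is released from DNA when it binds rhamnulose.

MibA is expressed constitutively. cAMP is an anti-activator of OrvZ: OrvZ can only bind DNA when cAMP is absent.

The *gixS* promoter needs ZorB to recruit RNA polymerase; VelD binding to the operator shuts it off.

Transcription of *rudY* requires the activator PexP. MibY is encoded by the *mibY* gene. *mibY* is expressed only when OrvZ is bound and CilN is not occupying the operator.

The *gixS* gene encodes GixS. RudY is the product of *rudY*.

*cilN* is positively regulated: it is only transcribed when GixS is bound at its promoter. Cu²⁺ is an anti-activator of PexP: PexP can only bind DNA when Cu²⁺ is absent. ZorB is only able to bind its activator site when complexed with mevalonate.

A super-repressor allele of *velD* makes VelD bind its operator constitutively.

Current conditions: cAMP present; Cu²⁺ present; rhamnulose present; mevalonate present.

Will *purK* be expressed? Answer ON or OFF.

MibA is produced constitutively and is active.
Cu²⁺ is present, so PexP is inactive.
Required activator PexP is absent, so *rudY* is not transcribed.
So RudY is not produced.
cAMP is present, so OrvZ is inactive.
VelD is constitutively active in this strain.
Mevalonate is present, so ZorB is active.
With repressor VelD bound, *gixS* is not transcribed.
So GixS is not produced.
Required activator GixS is absent, so *cilN* is not transcribed.
So CilN is not produced.
Required activator OrvZ is absent, so *mibY* is not transcribed.
So MibY is not produced.
No repressor is bound and MibA is active, so *purK* is transcribed.

ON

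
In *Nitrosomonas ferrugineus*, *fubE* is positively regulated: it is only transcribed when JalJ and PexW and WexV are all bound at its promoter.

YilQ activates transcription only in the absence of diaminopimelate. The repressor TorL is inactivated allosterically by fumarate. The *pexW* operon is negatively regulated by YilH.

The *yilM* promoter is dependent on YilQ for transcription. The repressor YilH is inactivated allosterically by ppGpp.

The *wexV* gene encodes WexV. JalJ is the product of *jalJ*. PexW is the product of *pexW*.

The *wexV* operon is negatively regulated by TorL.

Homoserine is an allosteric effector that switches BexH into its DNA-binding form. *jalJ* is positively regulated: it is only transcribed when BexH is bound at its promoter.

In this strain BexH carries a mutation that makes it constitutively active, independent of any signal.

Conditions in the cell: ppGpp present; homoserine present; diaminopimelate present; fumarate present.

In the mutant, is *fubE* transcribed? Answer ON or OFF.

ON

BexH is constitutively active in this strain.
No repressor is bound and BexH is active, so *jalJ* is transcribed.
So JalJ is produced and active.
ppGpp is present, so YilH is inactive.
With no repressor bound, *pexW* is transcribed.
So PexW is produced and active.
Fumarate is present, so TorL is inactive.
With no repressor bound, *wexV* is transcribed.
So WexV is produced and active.
No repressor is bound and JalJ and PexW and WexV are active, so *fubE* is transcribed.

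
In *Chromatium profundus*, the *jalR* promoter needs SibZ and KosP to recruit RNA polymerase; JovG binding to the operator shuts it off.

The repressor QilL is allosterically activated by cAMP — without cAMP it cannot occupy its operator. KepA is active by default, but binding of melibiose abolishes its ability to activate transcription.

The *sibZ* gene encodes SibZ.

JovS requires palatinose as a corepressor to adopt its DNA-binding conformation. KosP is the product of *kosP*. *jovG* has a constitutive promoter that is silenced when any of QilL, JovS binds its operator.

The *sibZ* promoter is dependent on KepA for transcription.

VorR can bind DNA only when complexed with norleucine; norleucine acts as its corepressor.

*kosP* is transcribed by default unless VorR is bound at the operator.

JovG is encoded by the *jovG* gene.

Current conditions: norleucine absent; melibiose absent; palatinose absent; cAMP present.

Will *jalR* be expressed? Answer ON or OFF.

ON

cAMP is present, so QilL is active.
Palatinose is absent, so JovS is inactive.
With repressor QilL bound, *jovG* is not transcribed.
So JovG is not produced.
Melibiose is absent, so KepA is active.
No repressor is bound and KepA is active, so *sibZ* is transcribed.
So SibZ is produced and active.
Norleucine is absent, so VorR is inactive.
With no repressor bound, *kosP* is transcribed.
So KosP is produced and active.
No repressor is bound and SibZ and KosP are active, so *jalR* is transcribed.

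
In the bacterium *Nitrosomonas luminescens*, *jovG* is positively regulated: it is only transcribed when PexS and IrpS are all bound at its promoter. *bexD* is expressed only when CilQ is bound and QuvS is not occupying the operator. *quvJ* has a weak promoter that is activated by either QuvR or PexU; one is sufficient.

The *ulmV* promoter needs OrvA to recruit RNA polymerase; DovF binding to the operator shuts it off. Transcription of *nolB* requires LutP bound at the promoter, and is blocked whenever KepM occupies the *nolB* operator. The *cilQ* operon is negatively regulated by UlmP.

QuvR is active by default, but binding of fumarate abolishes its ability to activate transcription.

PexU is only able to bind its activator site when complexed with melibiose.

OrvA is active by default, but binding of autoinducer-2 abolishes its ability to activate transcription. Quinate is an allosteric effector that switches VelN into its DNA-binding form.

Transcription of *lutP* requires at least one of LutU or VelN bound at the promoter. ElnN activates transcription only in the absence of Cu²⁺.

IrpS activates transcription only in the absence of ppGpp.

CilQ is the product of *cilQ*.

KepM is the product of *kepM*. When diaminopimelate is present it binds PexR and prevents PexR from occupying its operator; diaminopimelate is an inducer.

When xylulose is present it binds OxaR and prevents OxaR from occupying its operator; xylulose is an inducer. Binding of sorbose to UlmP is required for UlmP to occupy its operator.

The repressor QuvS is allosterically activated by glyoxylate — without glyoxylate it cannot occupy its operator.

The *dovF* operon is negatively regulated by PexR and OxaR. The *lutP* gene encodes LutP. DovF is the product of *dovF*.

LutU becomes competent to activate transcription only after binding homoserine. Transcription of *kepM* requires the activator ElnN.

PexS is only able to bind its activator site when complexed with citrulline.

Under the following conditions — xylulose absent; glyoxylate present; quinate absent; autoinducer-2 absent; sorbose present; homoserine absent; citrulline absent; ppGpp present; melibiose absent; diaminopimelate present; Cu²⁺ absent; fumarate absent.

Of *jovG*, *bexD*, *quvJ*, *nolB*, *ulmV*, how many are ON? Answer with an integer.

2

Citrulline is absent, so PexS is inactive.
ppGpp is present, so IrpS is inactive.
Required activator PexS is absent, so *jovG* is not transcribed.
→ *jovG* is OFF.
Glyoxylate is present, so QuvS is active.
Sorbose is present, so UlmP is active.
With repressor UlmP bound, *cilQ* is not transcribed.
So CilQ is not produced.
With repressor QuvS bound, *bexD* is not transcribed.
→ *bexD* is OFF.
Fumarate is absent, so QuvR is active.
Melibiose is absent, so PexU is inactive.
Activator QuvR is present, so *quvJ* is transcribed.
→ *quvJ* is ON.
Cu²⁺ is absent, so ElnN is active.
No repressor is bound and ElnN is active, so *kepM* is transcribed.
So KepM is produced and active.
Homoserine is absent, so LutU is inactive.
Quinate is absent, so VelN is inactive.
No activator is available at the *lutP* promoter, so *lutP* is not transcribed.
So LutP is not produced.
With repressor KepM bound, *nolB* is not transcribed.
→ *nolB* is OFF.
Autoinducer-2 is absent, so OrvA is active.
Diaminopimelate is present, so PexR is inactive.
Xylulose is absent, so OxaR is active.
With repressor OxaR bound, *dovF* is not transcribed.
So DovF is not produced.
No repressor is bound and OrvA is active, so *ulmV* is transcribed.
→ *ulmV* is ON.
2 of the 5 genes are transcribed.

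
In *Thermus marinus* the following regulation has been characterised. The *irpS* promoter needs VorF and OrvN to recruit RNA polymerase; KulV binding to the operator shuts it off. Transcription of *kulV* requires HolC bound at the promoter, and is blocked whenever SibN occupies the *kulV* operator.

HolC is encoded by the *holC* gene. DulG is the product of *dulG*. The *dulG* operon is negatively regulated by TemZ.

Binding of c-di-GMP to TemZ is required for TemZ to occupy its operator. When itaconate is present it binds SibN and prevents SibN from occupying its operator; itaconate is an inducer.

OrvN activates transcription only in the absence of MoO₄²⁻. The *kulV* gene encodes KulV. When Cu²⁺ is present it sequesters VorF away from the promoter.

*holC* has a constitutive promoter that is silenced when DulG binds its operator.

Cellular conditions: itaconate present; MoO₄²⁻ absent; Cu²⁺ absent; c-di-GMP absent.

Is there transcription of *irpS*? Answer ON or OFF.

Cu²⁺ is absent, so VorF is active.
c-di-GMP is absent, so TemZ is inactive.
With no repressor bound, *dulG* is transcribed.
So DulG is produced and active.
With repressor DulG bound, *holC* is not transcribed.
So HolC is not produced.
Itaconate is present, so SibN is inactive.
Required activator HolC is absent, so *kulV* is not transcribed.
So KulV is not produced.
MoO₄²⁻ is absent, so OrvN is active.
No repressor is bound and VorF and OrvN are active, so *irpS* is transcribed.

ON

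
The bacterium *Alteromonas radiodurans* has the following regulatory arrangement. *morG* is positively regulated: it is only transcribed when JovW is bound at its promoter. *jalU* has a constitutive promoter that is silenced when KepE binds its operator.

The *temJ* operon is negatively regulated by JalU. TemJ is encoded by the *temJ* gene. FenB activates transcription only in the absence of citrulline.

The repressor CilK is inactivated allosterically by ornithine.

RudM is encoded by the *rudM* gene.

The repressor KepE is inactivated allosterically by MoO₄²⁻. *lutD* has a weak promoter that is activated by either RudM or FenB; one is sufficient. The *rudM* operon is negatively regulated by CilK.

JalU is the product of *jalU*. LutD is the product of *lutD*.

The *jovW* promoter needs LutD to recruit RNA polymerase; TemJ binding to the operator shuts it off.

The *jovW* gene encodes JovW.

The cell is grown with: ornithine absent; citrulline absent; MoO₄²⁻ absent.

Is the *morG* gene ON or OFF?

MoO₄²⁻ is absent, so KepE is active.
With repressor KepE bound, *jalU* is not transcribed.
So JalU is not produced.
With no repressor bound, *temJ* is transcribed.
So TemJ is produced and active.
Ornithine is absent, so CilK is active.
With repressor CilK bound, *rudM* is not transcribed.
So RudM is not produced.
Citrulline is absent, so FenB is active.
Activator FenB is present, so *lutD* is transcribed.
So LutD is produced and active.
With repressor TemJ bound, *jovW* is not transcribed.
So JovW is not produced.
Required activator JovW is absent, so *morG* is not transcribed.

OFF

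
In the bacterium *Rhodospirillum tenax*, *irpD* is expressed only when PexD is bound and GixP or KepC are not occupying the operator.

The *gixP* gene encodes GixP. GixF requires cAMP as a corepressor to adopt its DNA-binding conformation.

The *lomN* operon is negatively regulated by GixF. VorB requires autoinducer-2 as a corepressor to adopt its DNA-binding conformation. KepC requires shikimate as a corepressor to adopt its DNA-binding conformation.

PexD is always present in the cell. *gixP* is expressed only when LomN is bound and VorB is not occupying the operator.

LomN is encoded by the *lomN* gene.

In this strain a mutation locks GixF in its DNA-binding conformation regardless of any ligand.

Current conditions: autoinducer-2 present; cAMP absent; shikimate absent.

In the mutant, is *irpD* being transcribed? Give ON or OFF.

Autoinducer-2 is present, so VorB is active.
GixF is constitutively active in this strain.
With repressor GixF bound, *lomN* is not transcribed.
So LomN is not produced.
With repressor VorB bound, *gixP* is not transcribed.
So GixP is not produced.
Shikimate is absent, so KepC is inactive.
PexD is produced constitutively and is active.
No repressor is bound and PexD is active, so *irpD* is transcribed.

ON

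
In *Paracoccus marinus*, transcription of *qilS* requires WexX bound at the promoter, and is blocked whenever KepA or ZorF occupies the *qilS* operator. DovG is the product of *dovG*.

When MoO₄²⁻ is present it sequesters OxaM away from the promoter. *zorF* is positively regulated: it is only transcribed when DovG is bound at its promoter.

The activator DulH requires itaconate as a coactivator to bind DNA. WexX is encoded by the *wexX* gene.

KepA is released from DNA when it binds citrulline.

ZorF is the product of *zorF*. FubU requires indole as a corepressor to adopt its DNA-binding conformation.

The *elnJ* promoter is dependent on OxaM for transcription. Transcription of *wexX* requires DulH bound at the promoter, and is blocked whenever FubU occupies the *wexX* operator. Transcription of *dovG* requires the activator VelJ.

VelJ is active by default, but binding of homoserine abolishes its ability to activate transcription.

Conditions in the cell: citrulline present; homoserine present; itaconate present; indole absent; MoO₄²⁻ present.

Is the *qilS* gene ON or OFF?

ON

Citrulline is present, so KepA is inactive.
Indole is absent, so FubU is inactive.
Itaconate is present, so DulH is active.
No repressor is bound and DulH is active, so *wexX* is transcribed.
So WexX is produced and active.
Homoserine is present, so VelJ is inactive.
Required activator VelJ is absent, so *dovG* is not transcribed.
So DovG is not produced.
Required activator DovG is absent, so *zorF* is not transcribed.
So ZorF is not produced.
No repressor is bound and WexX is active, so *qilS* is transcribed.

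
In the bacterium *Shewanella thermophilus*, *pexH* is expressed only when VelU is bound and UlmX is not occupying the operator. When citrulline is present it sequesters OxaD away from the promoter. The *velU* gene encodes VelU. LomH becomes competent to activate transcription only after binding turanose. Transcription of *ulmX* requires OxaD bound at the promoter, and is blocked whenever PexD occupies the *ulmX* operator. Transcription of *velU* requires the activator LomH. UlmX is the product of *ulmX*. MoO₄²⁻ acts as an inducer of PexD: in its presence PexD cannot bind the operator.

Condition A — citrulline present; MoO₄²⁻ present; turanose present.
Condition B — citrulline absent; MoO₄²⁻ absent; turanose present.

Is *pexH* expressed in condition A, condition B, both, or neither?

Condition A:
Citrulline is present, so OxaD is inactive.
MoO₄²⁻ is present, so PexD is inactive.
Required activator OxaD is absent, so *ulmX* is not transcribed.
So UlmX is not produced.
Turanose is present, so LomH is active.
No repressor is bound and LomH is active, so *velU* is transcribed.
So VelU is produced and active.
No repressor is bound and VelU is active, so *pexH* is transcribed.
→ *pexH* is ON in A.
Condition B:
Citrulline is absent, so OxaD is active.
MoO₄²⁻ is absent, so PexD is active.
With repressor PexD bound, *ulmX* is not transcribed.
So UlmX is not produced.
Turanose is present, so LomH is active.
No repressor is bound and LomH is active, so *velU* is transcribed.
So VelU is produced and active.
No repressor is bound and VelU is active, so *pexH* is transcribed.
→ *pexH* is ON in B.

both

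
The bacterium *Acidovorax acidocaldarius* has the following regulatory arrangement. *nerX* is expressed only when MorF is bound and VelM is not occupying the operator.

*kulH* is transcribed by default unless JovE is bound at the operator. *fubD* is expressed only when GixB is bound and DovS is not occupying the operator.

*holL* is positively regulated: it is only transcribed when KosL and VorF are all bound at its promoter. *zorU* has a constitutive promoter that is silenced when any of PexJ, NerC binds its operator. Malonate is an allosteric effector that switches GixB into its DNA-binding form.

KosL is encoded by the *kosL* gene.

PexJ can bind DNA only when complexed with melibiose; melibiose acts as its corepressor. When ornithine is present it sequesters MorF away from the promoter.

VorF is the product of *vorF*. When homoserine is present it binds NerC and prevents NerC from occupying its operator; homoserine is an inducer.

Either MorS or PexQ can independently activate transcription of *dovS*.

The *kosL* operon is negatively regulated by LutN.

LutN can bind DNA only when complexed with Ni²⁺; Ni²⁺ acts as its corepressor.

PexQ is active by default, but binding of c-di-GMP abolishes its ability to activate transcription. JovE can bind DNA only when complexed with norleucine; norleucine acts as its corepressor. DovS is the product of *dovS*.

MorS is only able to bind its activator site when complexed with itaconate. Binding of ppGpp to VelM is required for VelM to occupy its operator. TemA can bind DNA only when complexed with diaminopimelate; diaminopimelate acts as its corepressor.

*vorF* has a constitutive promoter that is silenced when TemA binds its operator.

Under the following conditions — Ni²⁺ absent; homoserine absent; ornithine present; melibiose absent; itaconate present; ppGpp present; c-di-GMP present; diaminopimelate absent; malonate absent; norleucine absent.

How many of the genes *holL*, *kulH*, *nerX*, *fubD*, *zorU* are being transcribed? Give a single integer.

Ni²⁺ is absent, so LutN is inactive.
With no repressor bound, *kosL* is transcribed.
So KosL is produced and active.
Diaminopimelate is absent, so TemA is inactive.
With no repressor bound, *vorF* is transcribed.
So VorF is produced and active.
No repressor is bound and KosL and VorF are active, so *holL* is transcribed.
→ *holL* is ON.
Norleucine is absent, so JovE is inactive.
With no repressor bound, *kulH* is transcribed.
→ *kulH* is ON.
ppGpp is present, so VelM is active.
Ornithine is present, so MorF is inactive.
With repressor VelM bound, *nerX* is not transcribed.
→ *nerX* is OFF.
Itaconate is present, so MorS is active.
c-di-GMP is present, so PexQ is inactive.
Activator MorS is present, so *dovS* is transcribed.
So DovS is produced and active.
Malonate is absent, so GixB is inactive.
With repressor DovS bound, *fubD* is not transcribed.
→ *fubD* is OFF.
Melibiose is absent, so PexJ is inactive.
Homoserine is absent, so NerC is active.
With repressor NerC bound, *zorU* is not transcribed.
→ *zorU* is OFF.
2 of the 5 genes are transcribed.

2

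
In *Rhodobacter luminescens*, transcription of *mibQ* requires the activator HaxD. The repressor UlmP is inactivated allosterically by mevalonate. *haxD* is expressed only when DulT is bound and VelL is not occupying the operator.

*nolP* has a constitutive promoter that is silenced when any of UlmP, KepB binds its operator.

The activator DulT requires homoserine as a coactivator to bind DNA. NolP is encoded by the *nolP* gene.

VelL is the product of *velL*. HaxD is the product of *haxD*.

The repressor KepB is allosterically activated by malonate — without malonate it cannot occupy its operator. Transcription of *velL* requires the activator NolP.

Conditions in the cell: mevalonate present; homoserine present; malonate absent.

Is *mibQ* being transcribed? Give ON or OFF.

Mevalonate is present, so UlmP is inactive.
Malonate is absent, so KepB is inactive.
With no repressor bound, *nolP* is transcribed.
So NolP is produced and active.
No repressor is bound and NolP is active, so *velL* is transcribed.
So VelL is produced and active.
Homoserine is present, so DulT is active.
With repressor VelL bound, *haxD* is not transcribed.
So HaxD is not produced.
Required activator HaxD is absent, so *mibQ* is not transcribed.

OFF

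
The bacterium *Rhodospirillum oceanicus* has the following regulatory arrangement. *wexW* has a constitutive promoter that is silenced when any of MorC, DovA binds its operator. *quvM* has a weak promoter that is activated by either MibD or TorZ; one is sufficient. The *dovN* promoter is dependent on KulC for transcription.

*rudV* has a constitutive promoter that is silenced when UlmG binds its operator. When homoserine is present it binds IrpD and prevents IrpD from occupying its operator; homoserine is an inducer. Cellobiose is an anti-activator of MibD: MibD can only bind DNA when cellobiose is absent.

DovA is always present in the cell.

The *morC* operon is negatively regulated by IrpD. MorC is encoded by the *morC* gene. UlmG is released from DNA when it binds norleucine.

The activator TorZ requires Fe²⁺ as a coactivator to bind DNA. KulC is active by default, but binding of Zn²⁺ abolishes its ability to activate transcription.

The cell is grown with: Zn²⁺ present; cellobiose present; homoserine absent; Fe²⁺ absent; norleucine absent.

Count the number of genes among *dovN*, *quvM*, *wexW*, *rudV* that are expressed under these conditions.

0

Zn²⁺ is present, so KulC is inactive.
Required activator KulC is absent, so *dovN* is not transcribed.
→ *dovN* is OFF.
Cellobiose is present, so MibD is inactive.
Fe²⁺ is absent, so TorZ is inactive.
No activator is available at the *quvM* promoter, so *quvM* is not transcribed.
→ *quvM* is OFF.
Homoserine is absent, so IrpD is active.
With repressor IrpD bound, *morC* is not transcribed.
So MorC is not produced.
DovA is produced constitutively and is active.
With repressor DovA bound, *wexW* is not transcribed.
→ *wexW* is OFF.
Norleucine is absent, so UlmG is active.
With repressor UlmG bound, *rudV* is not transcribed.
→ *rudV* is OFF.
0 of the 4 genes are transcribed.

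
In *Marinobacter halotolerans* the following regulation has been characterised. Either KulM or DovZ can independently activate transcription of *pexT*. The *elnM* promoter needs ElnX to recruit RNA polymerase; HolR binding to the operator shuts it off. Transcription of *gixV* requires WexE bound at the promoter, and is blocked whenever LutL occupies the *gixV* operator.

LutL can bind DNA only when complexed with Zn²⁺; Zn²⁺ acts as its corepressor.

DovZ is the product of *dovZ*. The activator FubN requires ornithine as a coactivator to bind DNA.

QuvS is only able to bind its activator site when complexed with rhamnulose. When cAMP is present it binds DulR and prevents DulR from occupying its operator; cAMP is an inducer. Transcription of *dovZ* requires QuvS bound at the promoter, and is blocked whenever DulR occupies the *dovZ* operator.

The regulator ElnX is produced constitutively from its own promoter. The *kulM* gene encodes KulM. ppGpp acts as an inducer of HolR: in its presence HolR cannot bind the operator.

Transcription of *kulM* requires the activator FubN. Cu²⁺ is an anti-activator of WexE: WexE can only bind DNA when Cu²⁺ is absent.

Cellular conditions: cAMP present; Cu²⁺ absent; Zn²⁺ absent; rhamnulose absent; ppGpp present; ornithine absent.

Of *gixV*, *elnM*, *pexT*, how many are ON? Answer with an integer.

Cu²⁺ is absent, so WexE is active.
Zn²⁺ is absent, so LutL is inactive.
No repressor is bound and WexE is active, so *gixV* is transcribed.
→ *gixV* is ON.
ElnX is produced constitutively and is active.
ppGpp is present, so HolR is inactive.
No repressor is bound and ElnX is active, so *elnM* is transcribed.
→ *elnM* is ON.
Ornithine is absent, so FubN is inactive.
Required activator FubN is absent, so *kulM* is not transcribed.
So KulM is not produced.
Rhamnulose is absent, so QuvS is inactive.
cAMP is present, so DulR is inactive.
Required activator QuvS is absent, so *dovZ* is not transcribed.
So DovZ is not produced.
No activator is available at the *pexT* promoter, so *pexT* is not transcribed.
→ *pexT* is OFF.
2 of the 3 genes are transcribed.

2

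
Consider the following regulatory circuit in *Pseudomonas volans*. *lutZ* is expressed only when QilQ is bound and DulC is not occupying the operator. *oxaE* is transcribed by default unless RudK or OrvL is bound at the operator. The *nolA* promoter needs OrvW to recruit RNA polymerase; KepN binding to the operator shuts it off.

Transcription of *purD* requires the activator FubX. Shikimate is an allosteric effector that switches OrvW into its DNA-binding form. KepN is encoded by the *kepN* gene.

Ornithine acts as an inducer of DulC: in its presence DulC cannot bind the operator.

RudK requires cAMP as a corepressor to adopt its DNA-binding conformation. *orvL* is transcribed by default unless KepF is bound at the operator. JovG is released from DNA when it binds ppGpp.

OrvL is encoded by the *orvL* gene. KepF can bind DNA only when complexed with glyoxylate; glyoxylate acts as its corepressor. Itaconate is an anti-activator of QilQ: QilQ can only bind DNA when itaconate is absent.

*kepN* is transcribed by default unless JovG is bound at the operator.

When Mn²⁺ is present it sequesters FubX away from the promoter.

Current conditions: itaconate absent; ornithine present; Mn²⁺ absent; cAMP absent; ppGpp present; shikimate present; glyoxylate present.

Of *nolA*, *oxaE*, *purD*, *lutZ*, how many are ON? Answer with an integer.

ppGpp is present, so JovG is inactive.
With no repressor bound, *kepN* is transcribed.
So KepN is produced and active.
Shikimate is present, so OrvW is active.
With repressor KepN bound, *nolA* is not transcribed.
→ *nolA* is OFF.
cAMP is absent, so RudK is inactive.
Glyoxylate is present, so KepF is active.
With repressor KepF bound, *orvL* is not transcribed.
So OrvL is not produced.
With no repressor bound, *oxaE* is transcribed.
→ *oxaE* is ON.
Mn²⁺ is absent, so FubX is active.
No repressor is bound and FubX is active, so *purD* is transcribed.
→ *purD* is ON.
Ornithine is present, so DulC is inactive.
Itaconate is absent, so QilQ is active.
No repressor is bound and QilQ is active, so *lutZ* is transcribed.
→ *lutZ* is ON.
3 of the 4 genes are transcribed.

3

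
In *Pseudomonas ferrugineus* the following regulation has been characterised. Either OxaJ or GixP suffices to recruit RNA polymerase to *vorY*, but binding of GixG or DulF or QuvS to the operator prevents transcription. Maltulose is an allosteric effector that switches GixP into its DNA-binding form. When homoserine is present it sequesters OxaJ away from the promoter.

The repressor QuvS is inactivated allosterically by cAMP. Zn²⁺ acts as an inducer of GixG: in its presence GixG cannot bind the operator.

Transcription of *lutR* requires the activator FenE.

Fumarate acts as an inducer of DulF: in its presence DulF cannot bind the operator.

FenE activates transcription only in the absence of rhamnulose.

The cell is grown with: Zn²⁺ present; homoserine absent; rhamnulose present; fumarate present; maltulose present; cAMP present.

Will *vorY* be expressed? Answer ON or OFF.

Zn²⁺ is present, so GixG is inactive.
Homoserine is absent, so OxaJ is active.
Fumarate is present, so DulF is inactive.
cAMP is present, so QuvS is inactive.
Maltulose is present, so GixP is active.
Activator OxaJ is present, so *vorY* is transcribed.

ON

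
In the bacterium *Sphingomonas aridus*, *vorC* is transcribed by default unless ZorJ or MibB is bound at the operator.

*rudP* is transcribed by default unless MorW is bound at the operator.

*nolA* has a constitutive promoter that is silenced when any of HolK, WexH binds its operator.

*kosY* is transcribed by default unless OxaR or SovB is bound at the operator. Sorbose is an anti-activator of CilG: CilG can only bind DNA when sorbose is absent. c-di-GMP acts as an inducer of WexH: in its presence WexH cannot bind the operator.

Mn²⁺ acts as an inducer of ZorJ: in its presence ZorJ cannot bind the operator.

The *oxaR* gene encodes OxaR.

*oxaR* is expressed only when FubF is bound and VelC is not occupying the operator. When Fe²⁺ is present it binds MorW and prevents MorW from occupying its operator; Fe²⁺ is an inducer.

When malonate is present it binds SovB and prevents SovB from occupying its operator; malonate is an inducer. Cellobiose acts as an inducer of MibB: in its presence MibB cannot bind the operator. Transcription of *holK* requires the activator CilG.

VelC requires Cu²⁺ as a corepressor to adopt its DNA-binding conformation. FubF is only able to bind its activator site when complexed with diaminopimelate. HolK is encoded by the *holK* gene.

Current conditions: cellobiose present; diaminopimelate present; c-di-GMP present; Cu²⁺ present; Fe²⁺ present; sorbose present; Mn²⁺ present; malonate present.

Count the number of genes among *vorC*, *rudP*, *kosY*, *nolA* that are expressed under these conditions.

Mn²⁺ is present, so ZorJ is inactive.
Cellobiose is present, so MibB is inactive.
With no repressor bound, *vorC* is transcribed.
→ *vorC* is ON.
Fe²⁺ is present, so MorW is inactive.
With no repressor bound, *rudP* is transcribed.
→ *rudP* is ON.
Diaminopimelate is present, so FubF is active.
Cu²⁺ is present, so VelC is active.
With repressor VelC bound, *oxaR* is not transcribed.
So OxaR is not produced.
Malonate is present, so SovB is inactive.
With no repressor bound, *kosY* is transcribed.
→ *kosY* is ON.
Sorbose is present, so CilG is inactive.
Required activator CilG is absent, so *holK* is not transcribed.
So HolK is not produced.
c-di-GMP is present, so WexH is inactive.
With no repressor bound, *nolA* is transcribed.
→ *nolA* is ON.
4 of the 4 genes are transcribed.

4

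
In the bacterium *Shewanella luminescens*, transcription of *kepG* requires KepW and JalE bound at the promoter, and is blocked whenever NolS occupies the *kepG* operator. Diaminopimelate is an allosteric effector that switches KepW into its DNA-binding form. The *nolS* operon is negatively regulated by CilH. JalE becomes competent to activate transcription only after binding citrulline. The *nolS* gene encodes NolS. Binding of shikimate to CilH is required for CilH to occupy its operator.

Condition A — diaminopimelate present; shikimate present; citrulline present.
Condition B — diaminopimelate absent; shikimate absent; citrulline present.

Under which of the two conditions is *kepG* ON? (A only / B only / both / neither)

A only

Condition A:
Diaminopimelate is present, so KepW is active.
Shikimate is present, so CilH is active.
With repressor CilH bound, *nolS* is not transcribed.
So NolS is not produced.
Citrulline is present, so JalE is active.
No repressor is bound and KepW and JalE are active, so *kepG* is transcribed.
→ *kepG* is ON in A.
Condition B:
Diaminopimelate is absent, so KepW is inactive.
Shikimate is absent, so CilH is inactive.
With no repressor bound, *nolS* is transcribed.
So NolS is produced and active.
Citrulline is present, so JalE is active.
With repressor NolS bound, *kepG* is not transcribed.
→ *kepG* is OFF in B.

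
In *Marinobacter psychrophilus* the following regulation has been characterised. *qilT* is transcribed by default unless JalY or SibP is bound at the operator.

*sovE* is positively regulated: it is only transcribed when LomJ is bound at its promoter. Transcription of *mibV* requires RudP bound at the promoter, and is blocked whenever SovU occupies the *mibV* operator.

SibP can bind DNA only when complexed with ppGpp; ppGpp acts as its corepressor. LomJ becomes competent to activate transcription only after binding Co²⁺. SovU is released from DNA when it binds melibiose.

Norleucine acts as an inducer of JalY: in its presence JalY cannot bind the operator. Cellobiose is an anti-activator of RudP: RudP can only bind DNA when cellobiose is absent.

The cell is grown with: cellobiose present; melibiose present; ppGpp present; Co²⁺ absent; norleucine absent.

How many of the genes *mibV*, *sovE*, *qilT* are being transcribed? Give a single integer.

Melibiose is present, so SovU is inactive.
Cellobiose is present, so RudP is inactive.
Required activator RudP is absent, so *mibV* is not transcribed.
→ *mibV* is OFF.
Co²⁺ is absent, so LomJ is inactive.
Required activator LomJ is absent, so *sovE* is not transcribed.
→ *sovE* is OFF.
Norleucine is absent, so JalY is active.
ppGpp is present, so SibP is active.
With repressor JalY bound, *qilT* is not transcribed.
→ *qilT* is OFF.
0 of the 3 genes are transcribed.

0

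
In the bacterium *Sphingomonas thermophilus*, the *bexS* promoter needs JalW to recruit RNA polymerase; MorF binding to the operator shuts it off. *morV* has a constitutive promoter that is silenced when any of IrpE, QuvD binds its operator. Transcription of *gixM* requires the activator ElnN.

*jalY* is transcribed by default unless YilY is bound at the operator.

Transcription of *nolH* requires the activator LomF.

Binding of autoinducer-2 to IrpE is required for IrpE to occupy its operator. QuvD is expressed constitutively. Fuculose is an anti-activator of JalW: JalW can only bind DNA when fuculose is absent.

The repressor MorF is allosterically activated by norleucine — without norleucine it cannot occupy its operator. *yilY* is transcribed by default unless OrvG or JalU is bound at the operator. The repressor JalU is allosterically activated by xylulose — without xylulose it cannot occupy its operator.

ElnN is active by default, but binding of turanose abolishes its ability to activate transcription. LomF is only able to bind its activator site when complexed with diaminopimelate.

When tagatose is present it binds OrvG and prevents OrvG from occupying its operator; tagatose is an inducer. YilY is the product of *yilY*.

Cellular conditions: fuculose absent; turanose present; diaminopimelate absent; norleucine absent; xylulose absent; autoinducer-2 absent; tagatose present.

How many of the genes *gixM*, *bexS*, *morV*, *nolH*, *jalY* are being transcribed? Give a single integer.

Turanose is present, so ElnN is inactive.
Required activator ElnN is absent, so *gixM* is not transcribed.
→ *gixM* is OFF.
Norleucine is absent, so MorF is inactive.
Fuculose is absent, so JalW is active.
No repressor is bound and JalW is active, so *bexS* is transcribed.
→ *bexS* is ON.
Autoinducer-2 is absent, so IrpE is inactive.
QuvD is produced constitutively and is active.
With repressor QuvD bound, *morV* is not transcribed.
→ *morV* is OFF.
Diaminopimelate is absent, so LomF is inactive.
Required activator LomF is absent, so *nolH* is not transcribed.
→ *nolH* is OFF.
Tagatose is present, so OrvG is inactive.
Xylulose is absent, so JalU is inactive.
With no repressor bound, *yilY* is transcribed.
So YilY is produced and active.
With repressor YilY bound, *jalY* is not transcribed.
→ *jalY* is OFF.
1 of the 5 genes is transcribed.

1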